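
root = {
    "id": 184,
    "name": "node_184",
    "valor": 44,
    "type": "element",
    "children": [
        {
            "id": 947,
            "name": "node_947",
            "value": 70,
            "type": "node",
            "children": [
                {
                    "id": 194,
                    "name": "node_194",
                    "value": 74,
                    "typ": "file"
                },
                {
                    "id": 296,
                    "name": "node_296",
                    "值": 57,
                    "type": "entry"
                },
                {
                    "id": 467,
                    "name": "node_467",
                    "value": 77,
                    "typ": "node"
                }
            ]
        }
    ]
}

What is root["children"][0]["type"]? "node"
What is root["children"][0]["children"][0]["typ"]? "file"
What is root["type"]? "element"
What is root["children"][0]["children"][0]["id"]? 194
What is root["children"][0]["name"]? "node_947"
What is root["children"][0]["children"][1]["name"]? "node_296"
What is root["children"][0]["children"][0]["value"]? 74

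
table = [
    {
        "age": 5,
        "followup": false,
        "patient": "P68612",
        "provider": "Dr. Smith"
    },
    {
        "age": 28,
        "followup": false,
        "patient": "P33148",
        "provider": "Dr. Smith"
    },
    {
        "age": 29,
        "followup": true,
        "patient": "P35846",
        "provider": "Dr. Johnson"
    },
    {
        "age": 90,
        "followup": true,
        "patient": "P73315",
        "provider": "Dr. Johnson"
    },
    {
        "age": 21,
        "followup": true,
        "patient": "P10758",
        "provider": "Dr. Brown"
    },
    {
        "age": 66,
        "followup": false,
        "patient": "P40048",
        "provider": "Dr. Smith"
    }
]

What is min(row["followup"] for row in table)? False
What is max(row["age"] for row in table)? 90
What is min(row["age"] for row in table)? 5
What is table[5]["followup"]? False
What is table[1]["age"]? 28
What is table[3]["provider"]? "Dr. Johnson"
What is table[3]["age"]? 90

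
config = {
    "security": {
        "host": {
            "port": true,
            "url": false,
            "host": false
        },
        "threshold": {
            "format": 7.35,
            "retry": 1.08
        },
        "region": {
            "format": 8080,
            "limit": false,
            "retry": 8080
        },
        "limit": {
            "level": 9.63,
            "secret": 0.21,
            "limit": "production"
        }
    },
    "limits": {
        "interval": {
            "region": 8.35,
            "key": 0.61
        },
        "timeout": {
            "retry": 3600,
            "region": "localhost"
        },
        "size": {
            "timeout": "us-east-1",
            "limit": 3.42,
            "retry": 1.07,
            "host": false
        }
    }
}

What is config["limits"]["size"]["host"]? False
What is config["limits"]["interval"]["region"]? 8.35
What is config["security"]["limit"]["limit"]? "production"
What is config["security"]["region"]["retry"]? 8080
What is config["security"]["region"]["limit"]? False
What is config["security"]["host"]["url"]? False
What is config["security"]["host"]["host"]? False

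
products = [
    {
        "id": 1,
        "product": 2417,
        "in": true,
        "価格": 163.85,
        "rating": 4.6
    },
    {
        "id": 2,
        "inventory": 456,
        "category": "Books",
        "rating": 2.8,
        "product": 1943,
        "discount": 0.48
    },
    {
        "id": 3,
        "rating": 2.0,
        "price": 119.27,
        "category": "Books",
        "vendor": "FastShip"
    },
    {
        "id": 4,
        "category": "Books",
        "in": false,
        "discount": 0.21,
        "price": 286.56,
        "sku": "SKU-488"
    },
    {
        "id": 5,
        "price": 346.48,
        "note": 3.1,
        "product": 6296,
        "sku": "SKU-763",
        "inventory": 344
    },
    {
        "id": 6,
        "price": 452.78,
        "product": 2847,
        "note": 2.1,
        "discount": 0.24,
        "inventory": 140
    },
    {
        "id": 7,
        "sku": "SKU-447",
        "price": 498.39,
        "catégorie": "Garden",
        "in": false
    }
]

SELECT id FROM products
[1, 2, 3, 4, 5, 6, 7]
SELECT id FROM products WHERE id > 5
[6, 7]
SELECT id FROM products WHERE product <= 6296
[1, 2, 5, 6]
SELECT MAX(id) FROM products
7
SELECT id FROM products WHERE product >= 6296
[5]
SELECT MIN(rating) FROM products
2.0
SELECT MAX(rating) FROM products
4.6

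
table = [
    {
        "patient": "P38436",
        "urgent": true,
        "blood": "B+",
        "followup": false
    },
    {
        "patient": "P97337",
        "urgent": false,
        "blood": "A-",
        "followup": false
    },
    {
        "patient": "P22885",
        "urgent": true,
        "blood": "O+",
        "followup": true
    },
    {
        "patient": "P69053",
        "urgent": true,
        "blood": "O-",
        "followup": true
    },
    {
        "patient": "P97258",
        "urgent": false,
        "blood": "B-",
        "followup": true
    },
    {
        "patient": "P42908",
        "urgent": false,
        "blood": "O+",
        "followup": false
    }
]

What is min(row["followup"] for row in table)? False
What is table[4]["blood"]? "B-"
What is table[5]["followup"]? False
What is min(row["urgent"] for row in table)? False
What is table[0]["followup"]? False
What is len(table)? 6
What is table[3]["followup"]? True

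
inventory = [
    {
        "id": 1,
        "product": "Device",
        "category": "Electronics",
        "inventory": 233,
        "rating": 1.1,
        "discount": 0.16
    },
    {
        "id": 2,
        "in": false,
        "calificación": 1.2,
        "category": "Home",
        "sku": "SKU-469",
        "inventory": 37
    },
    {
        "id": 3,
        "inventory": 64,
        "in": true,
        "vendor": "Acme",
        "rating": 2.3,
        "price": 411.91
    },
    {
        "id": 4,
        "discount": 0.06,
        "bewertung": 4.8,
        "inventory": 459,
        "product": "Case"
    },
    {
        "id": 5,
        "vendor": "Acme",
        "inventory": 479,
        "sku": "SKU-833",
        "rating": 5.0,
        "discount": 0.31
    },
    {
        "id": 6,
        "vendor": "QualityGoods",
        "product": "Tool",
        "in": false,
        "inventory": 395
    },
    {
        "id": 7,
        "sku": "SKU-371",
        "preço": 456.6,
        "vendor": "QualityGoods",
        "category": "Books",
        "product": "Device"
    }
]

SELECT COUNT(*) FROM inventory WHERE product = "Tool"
1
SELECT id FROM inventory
[1, 2, 3, 4, 5, 6, 7]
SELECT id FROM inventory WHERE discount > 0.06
[1, 5]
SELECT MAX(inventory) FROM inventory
479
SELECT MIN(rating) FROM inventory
1.1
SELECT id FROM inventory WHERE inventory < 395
[1, 2, 3]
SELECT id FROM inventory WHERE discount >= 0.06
[1, 4, 5]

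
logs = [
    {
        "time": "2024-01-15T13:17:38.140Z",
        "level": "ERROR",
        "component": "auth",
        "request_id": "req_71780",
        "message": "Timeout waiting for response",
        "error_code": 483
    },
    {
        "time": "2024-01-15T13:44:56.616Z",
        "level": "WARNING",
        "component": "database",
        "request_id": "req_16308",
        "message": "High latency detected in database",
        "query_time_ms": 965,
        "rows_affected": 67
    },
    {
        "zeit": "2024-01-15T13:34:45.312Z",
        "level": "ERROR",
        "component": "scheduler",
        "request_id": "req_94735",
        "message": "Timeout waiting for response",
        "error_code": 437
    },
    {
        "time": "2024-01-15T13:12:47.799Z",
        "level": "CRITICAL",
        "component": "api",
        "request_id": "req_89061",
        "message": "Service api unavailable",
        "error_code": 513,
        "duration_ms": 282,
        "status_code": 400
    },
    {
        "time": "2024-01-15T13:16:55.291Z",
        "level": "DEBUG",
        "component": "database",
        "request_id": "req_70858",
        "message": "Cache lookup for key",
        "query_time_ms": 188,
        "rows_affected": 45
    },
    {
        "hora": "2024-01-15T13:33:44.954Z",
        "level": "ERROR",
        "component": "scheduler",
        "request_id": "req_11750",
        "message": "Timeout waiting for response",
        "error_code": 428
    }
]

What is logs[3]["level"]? "CRITICAL"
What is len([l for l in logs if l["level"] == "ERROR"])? 3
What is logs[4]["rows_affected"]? 45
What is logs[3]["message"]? "Service api unavailable"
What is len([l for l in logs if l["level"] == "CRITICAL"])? 1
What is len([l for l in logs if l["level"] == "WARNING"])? 1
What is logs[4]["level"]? "DEBUG"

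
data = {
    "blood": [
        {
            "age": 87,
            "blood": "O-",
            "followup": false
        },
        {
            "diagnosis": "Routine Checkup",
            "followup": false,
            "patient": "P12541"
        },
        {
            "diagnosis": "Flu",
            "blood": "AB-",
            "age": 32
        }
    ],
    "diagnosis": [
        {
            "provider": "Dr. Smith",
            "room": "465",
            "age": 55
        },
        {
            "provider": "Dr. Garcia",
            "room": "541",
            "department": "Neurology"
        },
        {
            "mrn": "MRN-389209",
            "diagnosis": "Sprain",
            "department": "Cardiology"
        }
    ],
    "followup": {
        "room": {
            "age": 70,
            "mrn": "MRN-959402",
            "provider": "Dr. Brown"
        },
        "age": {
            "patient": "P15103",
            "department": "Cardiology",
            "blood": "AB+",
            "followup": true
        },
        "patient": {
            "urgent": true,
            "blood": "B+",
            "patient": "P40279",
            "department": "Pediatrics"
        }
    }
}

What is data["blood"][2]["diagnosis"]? "Flu"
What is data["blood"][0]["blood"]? "O-"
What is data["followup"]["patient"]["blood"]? "B+"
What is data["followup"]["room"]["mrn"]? "MRN-959402"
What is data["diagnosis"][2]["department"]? "Cardiology"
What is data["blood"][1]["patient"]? "P12541"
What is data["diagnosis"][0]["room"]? "465"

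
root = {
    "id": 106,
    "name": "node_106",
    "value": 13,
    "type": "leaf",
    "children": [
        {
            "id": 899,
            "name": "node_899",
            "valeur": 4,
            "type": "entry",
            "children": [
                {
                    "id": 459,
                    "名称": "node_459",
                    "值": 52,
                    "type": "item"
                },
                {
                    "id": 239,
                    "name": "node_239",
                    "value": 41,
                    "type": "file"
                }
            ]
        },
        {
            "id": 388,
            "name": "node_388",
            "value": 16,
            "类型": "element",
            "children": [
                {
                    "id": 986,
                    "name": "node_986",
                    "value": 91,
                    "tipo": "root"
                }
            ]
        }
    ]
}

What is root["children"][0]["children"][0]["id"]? 459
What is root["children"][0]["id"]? 899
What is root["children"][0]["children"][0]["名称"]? "node_459"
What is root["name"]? "node_106"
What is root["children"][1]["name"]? "node_388"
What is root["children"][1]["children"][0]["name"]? "node_986"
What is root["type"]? "leaf"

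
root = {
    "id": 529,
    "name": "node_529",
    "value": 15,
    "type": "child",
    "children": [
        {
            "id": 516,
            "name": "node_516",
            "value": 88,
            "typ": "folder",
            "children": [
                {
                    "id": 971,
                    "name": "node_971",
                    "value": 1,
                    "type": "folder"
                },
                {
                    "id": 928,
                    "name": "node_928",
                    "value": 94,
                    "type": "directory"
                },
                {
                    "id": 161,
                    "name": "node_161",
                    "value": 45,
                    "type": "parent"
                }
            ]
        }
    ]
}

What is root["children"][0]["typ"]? "folder"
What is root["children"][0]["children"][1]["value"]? 94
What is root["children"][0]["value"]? 88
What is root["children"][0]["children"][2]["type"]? "parent"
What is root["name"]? "node_529"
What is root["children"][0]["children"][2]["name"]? "node_161"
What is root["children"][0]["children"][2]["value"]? 45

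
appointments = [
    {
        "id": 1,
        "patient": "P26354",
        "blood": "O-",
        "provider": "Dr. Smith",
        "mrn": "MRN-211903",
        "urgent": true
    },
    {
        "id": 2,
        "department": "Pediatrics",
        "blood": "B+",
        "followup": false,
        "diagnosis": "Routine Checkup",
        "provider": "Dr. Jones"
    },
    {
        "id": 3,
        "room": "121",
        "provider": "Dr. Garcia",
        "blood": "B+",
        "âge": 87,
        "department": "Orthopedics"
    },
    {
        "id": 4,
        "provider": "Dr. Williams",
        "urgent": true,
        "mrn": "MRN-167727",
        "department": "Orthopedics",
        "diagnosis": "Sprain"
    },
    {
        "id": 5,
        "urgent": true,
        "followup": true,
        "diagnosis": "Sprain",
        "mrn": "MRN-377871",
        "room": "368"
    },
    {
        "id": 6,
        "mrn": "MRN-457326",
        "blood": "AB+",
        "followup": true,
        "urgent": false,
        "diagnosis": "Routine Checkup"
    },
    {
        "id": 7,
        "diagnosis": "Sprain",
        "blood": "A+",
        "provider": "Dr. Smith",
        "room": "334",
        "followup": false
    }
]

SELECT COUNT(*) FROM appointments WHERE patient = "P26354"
1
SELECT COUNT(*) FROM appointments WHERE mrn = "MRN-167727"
1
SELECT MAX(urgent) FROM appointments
True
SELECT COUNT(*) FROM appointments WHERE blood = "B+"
2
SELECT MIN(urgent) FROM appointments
False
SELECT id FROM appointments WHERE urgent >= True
[1, 4, 5]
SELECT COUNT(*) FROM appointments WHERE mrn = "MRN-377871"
1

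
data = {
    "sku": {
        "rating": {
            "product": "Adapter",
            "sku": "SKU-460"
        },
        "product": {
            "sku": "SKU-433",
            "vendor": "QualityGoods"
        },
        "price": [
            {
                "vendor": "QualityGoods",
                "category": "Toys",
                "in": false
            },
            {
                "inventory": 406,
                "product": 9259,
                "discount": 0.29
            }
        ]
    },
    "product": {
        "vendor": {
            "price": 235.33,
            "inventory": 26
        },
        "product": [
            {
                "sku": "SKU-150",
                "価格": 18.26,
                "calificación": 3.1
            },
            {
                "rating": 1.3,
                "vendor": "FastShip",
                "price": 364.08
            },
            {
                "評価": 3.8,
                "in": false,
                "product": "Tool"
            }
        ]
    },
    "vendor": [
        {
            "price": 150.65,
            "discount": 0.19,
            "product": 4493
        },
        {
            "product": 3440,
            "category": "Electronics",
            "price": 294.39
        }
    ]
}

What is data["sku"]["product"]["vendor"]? "QualityGoods"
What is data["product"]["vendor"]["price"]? 235.33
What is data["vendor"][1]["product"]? 3440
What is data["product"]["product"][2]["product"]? "Tool"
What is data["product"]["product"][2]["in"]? False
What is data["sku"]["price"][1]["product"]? 9259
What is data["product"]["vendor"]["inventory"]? 26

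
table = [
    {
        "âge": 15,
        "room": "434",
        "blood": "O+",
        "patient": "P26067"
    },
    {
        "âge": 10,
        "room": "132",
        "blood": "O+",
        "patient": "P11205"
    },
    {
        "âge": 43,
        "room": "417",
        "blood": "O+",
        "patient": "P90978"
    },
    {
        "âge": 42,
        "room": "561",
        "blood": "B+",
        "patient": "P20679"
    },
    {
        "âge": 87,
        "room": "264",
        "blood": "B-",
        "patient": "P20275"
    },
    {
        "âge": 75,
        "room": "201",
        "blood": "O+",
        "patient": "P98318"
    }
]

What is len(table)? 6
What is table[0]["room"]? "434"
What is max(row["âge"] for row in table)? 87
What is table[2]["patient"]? "P90978"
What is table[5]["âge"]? 75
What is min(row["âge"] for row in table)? 10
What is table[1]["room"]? "132"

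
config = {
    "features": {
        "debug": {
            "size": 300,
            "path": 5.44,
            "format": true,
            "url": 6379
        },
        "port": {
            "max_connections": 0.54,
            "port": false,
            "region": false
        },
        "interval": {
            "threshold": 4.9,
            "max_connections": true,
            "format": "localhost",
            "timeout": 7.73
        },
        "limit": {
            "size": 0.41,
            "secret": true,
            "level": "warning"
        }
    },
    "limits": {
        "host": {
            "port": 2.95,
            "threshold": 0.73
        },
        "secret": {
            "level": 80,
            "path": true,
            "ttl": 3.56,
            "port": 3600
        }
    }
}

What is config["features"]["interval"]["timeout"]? 7.73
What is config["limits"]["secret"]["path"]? True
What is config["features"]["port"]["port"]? False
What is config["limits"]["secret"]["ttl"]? 3.56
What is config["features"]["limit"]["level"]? "warning"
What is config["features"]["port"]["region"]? False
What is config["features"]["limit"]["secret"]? True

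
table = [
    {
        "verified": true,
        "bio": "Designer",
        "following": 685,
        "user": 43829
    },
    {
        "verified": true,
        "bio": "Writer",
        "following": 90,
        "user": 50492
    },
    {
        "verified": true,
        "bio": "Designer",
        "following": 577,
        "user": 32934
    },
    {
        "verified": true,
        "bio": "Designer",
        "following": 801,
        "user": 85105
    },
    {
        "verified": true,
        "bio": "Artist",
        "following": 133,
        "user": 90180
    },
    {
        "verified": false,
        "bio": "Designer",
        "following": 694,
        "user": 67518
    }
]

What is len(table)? 6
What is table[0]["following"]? 685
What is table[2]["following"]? 577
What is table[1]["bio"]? "Writer"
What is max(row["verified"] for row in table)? True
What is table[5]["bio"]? "Designer"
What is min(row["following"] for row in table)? 90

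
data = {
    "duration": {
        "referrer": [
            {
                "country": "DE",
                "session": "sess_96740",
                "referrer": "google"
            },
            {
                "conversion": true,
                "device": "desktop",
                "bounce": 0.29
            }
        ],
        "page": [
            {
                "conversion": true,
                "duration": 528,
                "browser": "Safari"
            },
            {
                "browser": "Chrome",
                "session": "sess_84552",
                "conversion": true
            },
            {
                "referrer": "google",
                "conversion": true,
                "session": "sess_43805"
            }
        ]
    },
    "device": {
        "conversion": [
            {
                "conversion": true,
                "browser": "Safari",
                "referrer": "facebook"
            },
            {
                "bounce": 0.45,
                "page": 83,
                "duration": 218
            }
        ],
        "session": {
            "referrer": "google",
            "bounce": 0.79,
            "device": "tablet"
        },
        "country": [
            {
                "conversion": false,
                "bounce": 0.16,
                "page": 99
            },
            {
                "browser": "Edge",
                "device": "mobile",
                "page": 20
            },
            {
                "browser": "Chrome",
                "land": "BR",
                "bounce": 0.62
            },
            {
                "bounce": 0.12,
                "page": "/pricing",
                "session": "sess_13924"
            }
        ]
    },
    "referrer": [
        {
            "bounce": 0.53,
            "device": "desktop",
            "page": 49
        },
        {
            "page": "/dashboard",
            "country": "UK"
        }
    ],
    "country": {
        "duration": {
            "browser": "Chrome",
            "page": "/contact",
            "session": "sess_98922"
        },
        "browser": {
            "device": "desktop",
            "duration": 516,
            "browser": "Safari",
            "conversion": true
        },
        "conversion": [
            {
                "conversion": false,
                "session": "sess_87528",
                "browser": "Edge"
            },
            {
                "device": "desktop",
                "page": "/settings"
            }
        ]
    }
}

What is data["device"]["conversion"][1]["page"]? 83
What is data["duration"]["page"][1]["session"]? "sess_84552"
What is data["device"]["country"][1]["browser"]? "Edge"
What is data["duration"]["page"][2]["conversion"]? True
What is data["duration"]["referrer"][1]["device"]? "desktop"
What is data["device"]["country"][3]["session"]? "sess_13924"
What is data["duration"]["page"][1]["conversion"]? True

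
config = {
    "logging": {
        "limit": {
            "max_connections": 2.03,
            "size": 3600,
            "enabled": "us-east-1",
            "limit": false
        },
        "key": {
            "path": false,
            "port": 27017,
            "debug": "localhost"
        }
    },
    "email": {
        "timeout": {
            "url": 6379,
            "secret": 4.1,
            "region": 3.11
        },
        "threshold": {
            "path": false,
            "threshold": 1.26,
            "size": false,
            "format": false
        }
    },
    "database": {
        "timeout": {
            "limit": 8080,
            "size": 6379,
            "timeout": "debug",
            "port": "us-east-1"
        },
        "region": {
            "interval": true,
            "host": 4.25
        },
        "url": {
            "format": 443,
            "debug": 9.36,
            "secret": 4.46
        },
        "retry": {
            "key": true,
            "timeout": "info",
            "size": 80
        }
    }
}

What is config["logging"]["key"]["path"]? False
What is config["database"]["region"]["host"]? 4.25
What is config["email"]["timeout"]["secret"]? 4.1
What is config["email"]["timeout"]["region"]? 3.11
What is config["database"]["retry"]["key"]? True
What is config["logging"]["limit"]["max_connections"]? 2.03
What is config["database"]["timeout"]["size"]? 6379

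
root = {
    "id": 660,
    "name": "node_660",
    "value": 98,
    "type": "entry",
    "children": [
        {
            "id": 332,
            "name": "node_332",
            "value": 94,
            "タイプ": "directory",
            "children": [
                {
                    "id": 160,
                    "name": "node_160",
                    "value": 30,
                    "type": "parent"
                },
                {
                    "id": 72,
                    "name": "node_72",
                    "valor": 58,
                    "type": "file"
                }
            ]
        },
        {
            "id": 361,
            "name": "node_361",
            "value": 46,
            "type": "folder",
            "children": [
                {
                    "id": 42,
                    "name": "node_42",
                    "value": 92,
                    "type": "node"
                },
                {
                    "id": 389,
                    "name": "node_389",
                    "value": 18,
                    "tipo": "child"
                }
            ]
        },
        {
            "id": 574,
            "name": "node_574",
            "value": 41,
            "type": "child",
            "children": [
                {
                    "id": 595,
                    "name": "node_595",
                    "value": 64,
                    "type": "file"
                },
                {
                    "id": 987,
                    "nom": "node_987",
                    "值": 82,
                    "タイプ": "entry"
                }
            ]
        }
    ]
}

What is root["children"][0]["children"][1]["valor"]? 58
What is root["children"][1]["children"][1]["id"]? 389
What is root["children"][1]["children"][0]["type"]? "node"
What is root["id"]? 660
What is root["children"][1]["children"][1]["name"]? "node_389"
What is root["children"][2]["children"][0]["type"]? "file"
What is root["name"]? "node_660"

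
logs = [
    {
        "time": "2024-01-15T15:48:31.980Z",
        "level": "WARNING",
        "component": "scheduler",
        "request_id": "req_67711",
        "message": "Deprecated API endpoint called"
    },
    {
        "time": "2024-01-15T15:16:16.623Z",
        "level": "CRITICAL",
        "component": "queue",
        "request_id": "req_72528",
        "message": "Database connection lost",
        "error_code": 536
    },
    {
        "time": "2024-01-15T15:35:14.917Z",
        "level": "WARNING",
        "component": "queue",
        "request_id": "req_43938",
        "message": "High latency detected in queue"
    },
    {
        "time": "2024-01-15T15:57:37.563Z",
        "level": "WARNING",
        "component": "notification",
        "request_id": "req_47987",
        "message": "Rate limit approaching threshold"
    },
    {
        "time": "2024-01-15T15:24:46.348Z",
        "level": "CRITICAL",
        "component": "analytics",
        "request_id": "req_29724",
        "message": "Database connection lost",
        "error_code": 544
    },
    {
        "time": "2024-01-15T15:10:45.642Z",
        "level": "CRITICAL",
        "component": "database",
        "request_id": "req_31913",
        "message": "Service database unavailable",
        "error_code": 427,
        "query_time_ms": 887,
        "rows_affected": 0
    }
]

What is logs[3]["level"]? "WARNING"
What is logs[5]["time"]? "2024-01-15T15:10:45.642Z"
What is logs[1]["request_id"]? "req_72528"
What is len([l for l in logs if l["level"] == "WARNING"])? 3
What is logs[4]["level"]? "CRITICAL"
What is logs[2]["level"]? "WARNING"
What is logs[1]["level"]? "CRITICAL"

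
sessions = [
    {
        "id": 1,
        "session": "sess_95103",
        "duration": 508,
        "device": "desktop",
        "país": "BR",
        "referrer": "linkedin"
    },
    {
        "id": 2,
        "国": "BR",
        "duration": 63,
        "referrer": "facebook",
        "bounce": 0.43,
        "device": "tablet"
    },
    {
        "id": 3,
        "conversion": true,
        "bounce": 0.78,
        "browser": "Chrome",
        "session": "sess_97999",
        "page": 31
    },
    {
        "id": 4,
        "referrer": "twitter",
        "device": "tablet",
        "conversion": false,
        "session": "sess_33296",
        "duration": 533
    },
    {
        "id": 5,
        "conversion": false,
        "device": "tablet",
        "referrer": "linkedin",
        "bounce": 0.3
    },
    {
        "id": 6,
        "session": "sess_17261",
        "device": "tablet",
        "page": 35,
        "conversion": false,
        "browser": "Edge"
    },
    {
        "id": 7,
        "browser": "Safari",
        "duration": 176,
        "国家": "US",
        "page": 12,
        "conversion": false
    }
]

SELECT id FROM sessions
[1, 2, 3, 4, 5, 6, 7]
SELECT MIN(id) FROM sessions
1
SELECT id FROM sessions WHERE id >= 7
[7]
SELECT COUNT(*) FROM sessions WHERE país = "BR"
1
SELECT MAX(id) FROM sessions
7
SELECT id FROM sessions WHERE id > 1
[2, 3, 4, 5, 6, 7]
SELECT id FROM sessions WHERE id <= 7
[1, 2, 3, 4, 5, 6, 7]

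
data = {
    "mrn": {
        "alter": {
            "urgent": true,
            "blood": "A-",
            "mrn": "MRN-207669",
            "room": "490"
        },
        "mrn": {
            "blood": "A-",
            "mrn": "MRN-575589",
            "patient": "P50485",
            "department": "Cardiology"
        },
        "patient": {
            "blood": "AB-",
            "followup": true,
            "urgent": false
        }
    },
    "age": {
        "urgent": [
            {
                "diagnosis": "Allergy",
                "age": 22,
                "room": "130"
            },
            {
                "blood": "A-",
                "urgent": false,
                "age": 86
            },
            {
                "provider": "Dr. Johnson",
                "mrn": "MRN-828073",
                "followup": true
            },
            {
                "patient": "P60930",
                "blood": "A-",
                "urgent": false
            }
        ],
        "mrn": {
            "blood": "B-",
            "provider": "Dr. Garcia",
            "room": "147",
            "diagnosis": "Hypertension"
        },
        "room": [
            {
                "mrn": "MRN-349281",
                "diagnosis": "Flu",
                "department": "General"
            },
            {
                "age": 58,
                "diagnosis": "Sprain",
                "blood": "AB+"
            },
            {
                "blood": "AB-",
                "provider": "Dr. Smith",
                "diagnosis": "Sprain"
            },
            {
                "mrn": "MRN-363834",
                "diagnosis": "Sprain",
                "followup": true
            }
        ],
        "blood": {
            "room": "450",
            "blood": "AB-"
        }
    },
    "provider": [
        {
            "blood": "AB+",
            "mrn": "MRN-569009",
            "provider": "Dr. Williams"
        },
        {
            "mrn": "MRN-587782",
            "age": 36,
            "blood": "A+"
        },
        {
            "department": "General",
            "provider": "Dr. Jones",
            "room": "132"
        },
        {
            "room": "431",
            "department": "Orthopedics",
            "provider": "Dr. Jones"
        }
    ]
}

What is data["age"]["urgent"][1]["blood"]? "A-"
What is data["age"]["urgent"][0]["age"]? 22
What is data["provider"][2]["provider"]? "Dr. Jones"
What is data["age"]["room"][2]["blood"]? "AB-"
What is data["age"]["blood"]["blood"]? "AB-"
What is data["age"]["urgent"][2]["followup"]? True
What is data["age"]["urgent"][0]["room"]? "130"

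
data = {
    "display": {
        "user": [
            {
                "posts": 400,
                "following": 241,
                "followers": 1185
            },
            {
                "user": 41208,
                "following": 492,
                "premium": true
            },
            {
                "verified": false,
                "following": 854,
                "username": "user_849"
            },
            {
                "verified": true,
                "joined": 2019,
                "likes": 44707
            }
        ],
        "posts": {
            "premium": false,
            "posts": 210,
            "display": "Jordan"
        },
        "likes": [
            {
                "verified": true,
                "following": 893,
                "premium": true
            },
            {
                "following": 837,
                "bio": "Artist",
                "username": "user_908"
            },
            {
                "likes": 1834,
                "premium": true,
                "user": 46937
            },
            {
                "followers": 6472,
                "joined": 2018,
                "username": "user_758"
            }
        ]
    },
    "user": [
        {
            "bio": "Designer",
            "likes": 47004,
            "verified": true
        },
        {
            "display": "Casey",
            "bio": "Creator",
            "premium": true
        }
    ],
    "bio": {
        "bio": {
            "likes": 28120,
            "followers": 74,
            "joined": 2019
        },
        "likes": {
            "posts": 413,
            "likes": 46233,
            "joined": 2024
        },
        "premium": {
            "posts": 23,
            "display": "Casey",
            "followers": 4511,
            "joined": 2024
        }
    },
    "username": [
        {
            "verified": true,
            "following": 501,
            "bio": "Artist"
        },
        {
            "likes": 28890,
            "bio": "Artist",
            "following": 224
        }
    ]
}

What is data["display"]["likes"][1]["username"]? "user_908"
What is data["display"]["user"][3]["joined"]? 2019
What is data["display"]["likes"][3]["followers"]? 6472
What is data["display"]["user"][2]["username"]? "user_849"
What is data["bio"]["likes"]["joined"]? 2024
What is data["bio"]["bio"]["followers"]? 74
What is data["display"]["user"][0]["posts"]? 400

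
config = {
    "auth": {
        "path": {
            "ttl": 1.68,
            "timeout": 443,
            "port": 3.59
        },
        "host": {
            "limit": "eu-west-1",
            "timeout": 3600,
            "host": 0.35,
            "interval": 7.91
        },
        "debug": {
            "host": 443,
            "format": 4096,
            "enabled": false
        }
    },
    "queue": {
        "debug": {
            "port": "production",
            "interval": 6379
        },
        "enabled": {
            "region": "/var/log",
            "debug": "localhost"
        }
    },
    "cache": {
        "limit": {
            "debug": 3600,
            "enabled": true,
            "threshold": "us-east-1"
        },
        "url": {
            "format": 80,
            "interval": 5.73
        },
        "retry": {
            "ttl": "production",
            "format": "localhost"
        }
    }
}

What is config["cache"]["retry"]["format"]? "localhost"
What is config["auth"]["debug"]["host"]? 443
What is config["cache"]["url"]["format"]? 80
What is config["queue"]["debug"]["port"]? "production"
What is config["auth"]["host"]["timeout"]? 3600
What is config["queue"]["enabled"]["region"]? "/var/log"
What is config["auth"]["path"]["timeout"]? 443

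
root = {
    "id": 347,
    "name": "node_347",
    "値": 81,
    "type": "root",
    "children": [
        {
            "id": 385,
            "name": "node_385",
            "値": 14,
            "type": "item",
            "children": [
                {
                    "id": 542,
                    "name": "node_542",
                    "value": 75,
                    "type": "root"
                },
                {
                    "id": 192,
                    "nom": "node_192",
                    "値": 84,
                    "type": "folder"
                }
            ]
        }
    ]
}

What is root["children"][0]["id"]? 385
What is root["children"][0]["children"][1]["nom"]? "node_192"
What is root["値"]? 81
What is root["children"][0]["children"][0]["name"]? "node_542"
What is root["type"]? "root"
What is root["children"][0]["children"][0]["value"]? 75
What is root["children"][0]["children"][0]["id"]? 542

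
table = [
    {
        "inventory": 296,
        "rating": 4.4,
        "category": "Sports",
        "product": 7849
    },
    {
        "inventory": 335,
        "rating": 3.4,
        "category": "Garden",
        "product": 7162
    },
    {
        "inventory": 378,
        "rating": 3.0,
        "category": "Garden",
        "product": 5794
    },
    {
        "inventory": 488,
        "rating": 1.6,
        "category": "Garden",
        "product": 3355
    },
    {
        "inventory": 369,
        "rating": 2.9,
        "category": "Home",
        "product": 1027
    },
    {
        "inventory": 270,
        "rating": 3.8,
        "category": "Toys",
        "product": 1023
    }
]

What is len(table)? 6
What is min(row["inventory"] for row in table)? 270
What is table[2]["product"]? 5794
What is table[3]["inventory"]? 488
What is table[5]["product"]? 1023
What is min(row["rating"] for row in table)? 1.6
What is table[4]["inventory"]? 369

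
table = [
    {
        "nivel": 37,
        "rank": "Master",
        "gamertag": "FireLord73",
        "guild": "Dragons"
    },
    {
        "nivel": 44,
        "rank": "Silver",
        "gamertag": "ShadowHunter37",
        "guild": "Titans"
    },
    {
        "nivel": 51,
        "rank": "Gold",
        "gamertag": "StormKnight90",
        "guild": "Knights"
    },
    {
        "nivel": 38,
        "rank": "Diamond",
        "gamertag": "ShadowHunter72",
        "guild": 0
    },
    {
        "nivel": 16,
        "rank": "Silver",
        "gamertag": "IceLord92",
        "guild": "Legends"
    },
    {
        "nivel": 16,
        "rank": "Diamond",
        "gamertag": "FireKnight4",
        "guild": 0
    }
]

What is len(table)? 6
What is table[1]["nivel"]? 44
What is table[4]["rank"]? "Silver"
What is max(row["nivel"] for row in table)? 51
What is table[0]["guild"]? "Dragons"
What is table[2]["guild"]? "Knights"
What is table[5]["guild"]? 0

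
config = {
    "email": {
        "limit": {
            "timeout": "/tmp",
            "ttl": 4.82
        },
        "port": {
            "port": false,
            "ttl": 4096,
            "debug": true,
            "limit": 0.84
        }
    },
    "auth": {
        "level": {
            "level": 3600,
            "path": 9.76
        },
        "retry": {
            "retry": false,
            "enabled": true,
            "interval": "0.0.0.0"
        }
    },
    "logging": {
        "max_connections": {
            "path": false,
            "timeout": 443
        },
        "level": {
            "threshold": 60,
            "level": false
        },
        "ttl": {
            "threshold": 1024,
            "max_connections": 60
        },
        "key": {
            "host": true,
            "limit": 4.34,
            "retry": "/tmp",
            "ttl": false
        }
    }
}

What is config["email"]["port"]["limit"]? 0.84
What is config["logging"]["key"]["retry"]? "/tmp"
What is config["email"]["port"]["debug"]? True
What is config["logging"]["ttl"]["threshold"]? 1024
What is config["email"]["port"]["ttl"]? 4096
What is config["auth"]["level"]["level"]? 3600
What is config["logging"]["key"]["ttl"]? False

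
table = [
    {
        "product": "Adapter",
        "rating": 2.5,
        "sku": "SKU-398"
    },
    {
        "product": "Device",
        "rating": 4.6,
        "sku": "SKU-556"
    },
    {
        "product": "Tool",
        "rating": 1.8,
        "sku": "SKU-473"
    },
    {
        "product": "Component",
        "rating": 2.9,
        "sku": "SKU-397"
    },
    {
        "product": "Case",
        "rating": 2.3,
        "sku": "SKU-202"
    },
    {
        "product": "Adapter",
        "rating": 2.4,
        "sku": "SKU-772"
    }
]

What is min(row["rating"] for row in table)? 1.8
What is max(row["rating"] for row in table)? 4.6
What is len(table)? 6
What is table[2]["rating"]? 1.8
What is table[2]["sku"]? "SKU-473"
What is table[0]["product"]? "Adapter"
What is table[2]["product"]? "Tool"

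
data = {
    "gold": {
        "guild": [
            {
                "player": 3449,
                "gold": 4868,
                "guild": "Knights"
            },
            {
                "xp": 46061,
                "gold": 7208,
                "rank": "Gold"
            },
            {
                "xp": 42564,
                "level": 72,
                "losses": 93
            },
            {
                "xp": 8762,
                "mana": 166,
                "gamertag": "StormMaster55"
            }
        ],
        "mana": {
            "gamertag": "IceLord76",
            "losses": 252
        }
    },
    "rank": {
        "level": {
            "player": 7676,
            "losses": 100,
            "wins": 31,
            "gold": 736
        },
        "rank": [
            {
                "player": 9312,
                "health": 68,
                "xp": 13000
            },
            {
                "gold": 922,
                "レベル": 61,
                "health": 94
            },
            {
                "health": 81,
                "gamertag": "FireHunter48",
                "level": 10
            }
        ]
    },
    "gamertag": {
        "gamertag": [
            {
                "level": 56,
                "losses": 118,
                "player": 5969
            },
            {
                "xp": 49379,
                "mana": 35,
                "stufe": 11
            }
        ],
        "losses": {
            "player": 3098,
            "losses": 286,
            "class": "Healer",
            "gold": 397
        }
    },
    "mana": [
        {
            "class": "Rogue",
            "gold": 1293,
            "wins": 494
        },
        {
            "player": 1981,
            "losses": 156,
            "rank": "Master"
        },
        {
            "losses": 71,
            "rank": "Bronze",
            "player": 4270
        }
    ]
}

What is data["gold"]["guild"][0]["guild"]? "Knights"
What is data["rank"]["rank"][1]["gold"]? 922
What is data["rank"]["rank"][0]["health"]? 68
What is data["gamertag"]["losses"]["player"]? 3098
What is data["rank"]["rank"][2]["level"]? 10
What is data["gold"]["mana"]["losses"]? 252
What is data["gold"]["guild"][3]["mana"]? 166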